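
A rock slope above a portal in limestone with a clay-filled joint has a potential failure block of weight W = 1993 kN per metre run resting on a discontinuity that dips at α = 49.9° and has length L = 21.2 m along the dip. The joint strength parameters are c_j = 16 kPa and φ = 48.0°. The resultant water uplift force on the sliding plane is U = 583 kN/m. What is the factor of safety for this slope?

Resolving the block weight along and normal to the plane and applying the Mohr–Coulomb strength on the joint:
N' = W cosα − U = 1993·cos49.9° − 583 = 700.7 kN/m
Driving force T = W sinα = 1993·sin49.9° = 1524.5 kN/m
Resisting force R = c_j·L + N'·tanφ = 16·21.2 + 700.7·tan48.0° = 339.2 + 778.2 = 1117.4 kN/m
FS = R / T = 1117.4 / 1524.5 = 0.733

FS = 0.73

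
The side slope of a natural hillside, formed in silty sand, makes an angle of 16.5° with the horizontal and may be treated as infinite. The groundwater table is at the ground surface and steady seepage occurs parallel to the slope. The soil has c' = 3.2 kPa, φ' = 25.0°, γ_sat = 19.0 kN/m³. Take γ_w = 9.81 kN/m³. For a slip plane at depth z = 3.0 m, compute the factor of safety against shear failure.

FS = 0.97

With seepage parallel to the slope and the water table at the surface, the effective normal stress on the slip plane uses the buoyant unit weight γ' = γ_sat − γ_w while the driving shear stress uses γ_sat:
FS = [c' + γ' z cos²β tanφ'] / [γ_sat z sinβ cosβ]
γ' = 19.0 − 9.81 = 9.19 kN/m³
Numerator = 3.2 + 9.19·3.0·cos²16.5°·tan25.0° = 3.2 + 9.19·3.0·0.9193·0.4663 = 15.019 kPa
Denominator = 19.0·3.0·sin16.5°·cos16.5° = 19.0·3.0·0.2840·0.9588 = 15.522 kPa
FS = 15.019 / 15.522 = 0.968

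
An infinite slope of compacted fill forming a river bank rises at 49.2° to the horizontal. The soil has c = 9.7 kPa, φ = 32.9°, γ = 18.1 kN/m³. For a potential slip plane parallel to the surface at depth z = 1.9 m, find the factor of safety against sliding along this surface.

FS = 1.13

For an infinite slope with a slip plane parallel to the surface (no pore pressure): FS = [c + γz cos²β tanφ] / [γz sinβ cosβ].
γz = 18.1·1.9 = 34.39 kN/m²
Numerator = 9.7 + 34.39·cos²49.2°·tan32.9° = 9.7 + 34.39·0.4270·0.6469 = 19.199 kPa
Denominator = 34.39·sin49.2°·cos49.2° = 34.39·0.7570·0.6534 = 17.011 kPa
FS = 19.199 / 17.011 = 1.129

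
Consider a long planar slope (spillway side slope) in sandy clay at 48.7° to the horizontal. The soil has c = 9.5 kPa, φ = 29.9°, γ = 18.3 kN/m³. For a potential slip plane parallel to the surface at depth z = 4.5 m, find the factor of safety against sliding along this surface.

FS = 0.74

For an infinite slope with a slip plane parallel to the surface (no pore pressure): FS = [c + γz cos²β tanφ] / [γz sinβ cosβ].
γz = 18.3·4.5 = 82.35 kN/m²
Numerator = 9.5 + 82.35·cos²48.7°·tan29.9° = 9.5 + 82.35·0.4356·0.5750 = 30.127 kPa
Denominator = 82.35·sin48.7°·cos48.7° = 82.35·0.7513·0.6600 = 40.832 kPa
FS = 30.127 / 40.832 = 0.738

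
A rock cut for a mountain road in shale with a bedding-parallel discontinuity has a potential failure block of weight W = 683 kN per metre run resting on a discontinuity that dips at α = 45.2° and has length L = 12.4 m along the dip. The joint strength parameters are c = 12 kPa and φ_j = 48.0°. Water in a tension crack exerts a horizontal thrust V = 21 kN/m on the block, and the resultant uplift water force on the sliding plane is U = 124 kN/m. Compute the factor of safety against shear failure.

FS = 1.06

Resolving the block weight along and normal to the plane and applying the Mohr–Coulomb strength on the joint:
N' = W cosα − U − V sinα = 683·cos45.2° − 124 − 21·sin45.2° = 342.4 kN/m
Driving force T = W sinα + V cosα = 683·sin45.2° + 21·cos45.2° = 499.4 kN/m
Resisting force R = c·L + N'·tanφ_j = 12·12.4 + 342.4·tan48.0° = 148.8 + 380.2 = 529.0 kN/m
FS = R / T = 529.0 / 499.4 = 1.059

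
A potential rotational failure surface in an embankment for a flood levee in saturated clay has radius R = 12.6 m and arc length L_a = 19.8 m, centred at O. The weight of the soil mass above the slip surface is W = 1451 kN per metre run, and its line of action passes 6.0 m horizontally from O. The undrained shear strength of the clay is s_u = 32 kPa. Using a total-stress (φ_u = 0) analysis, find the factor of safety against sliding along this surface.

Taking moments about the centre O, the resisting moment is provided by the undrained shear strength acting along the arc:
M_R = s_u·L_a·R = 32·19.80·12.6 = 7983.4 kN·m/m
M_D = W·d = 1451·6.0 = 8706.0 kN·m/m
FS = M_R / M_D = 7983.4 / 8706.0 = 0.917

FS = 0.92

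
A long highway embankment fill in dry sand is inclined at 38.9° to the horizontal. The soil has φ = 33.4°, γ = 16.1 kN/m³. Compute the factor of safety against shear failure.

For a dry cohesionless infinite slope the factor of safety is FS = tanφ / tanβ.
FS = tan33.4° / tan38.9° = 0.6594 / 0.8069 = 0.817

FS = 0.82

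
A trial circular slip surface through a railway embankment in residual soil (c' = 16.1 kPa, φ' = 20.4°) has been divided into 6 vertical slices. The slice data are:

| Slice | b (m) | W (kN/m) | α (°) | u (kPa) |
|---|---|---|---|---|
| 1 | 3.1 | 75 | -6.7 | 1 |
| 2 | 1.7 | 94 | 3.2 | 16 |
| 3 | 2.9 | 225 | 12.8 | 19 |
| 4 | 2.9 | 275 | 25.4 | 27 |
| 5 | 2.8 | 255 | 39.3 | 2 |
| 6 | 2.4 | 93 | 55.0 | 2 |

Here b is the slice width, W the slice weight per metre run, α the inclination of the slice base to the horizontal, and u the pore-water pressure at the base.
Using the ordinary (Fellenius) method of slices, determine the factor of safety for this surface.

Ordinary method of slices: FS = Σ[c'·Δl_i + (W_i cosα_i − u_i·Δl_i)·tanφ'] / Σ W_i sinα_i, with Δl_i = b_i / cosα_i.
Slice 1: Δl = 3.1/cos(-6.7°) = 3.121 m; N'_1 = 75·cos(-6.7°) − 1·3.121 = 71.4; c'Δl = 50.25; W sinα = -8.8
Slice 2: Δl = 1.7/cos3.2° = 1.703 m; N'_2 = 94·cos3.2° − 16·1.703 = 66.6; c'Δl = 27.41; W sinα = 5.2
Slice 3: Δl = 2.9/cos12.8° = 2.974 m; N'_3 = 225·cos12.8° − 19·2.974 = 162.9; c'Δl = 47.88; W sinα = 49.8
Slice 4: Δl = 2.9/cos25.4° = 3.210 m; N'_4 = 275·cos25.4° − 27·3.210 = 161.7; c'Δl = 51.69; W sinα = 118.0
Slice 5: Δl = 2.8/cos39.3° = 3.618 m; N'_5 = 255·cos39.3° − 2·3.618 = 190.1; c'Δl = 58.25; W sinα = 161.5
Slice 6: Δl = 2.4/cos55.0° = 4.184 m; N'_6 = 93·cos55.0° − 2·4.184 = 45.0; c'Δl = 67.37; W sinα = 76.2
Σc'Δl = 302.9 kN/m; ΣN' = 697.7 kN/m; ΣW sinα = 402.0 kN/m
Resisting = 302.9 + 697.7·tan20.4° = 302.9 + 259.5 = 562.3 kN/m
FS = 562.3 / 402.0 = 1.399

FS = 1.40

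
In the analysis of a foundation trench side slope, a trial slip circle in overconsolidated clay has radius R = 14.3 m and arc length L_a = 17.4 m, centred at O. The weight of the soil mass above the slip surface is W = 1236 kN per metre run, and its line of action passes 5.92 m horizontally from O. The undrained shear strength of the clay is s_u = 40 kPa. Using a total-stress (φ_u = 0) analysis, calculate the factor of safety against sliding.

Taking moments about the centre O, the resisting moment is provided by the undrained shear strength acting along the arc:
M_R = s_u·L_a·R = 40·17.40·14.3 = 9952.8 kN·m/m
M_D = W·d = 1236·5.92 = 7317.1 kN·m/m
FS = M_R / M_D = 9952.8 / 7317.1 = 1.360

FS = 1.36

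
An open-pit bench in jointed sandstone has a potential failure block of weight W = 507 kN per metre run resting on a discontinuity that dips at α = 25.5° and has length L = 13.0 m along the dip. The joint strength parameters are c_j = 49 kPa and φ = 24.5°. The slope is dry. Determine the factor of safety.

FS = 3.87

Resolving the block weight along and normal to the plane and applying the Mohr–Coulomb strength on the joint:
N' = W cosα = 507·cos25.5° = 457.6 kN/m
Driving force T = W sinα = 507·sin25.5° = 218.3 kN/m
Resisting force R = c_j·L + N'·tanφ = 49·13.0 + 457.6·tan24.5° = 637.0 + 208.5 = 845.5 kN/m
FS = R / T = 845.5 / 218.3 = 3.874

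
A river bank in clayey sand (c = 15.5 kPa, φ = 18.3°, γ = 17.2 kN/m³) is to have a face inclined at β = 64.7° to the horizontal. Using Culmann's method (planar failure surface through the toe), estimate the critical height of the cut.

Culmann's analysis gives the critical failure plane at α_cr = (β + φ)/2 = (64.7 + 18.3)/2 = 41.5°, and the critical height
H_c = (4c/γ) · sinβ cosφ / [1 − cos(β − φ)]
    = (4·15.5/17.2) · sin64.7°·cos18.3° / [1 − cos(46.4°)]
    = 3.605 · 0.9041·0.9494 / [1 − 0.6896]
    = 3.605 · 0.8584 / 0.3104
    = 9.97 m

H_c = 9.97 m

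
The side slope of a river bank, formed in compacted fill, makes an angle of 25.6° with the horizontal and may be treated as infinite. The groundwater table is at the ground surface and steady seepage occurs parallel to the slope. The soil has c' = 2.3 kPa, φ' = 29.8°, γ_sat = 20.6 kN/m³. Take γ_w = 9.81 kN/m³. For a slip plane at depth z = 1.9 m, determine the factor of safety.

FS = 0.78

With seepage parallel to the slope and the water table at the surface, the effective normal stress on the slip plane uses the buoyant unit weight γ' = γ_sat − γ_w while the driving shear stress uses γ_sat:
FS = [c' + γ' z cos²β tanφ'] / [γ_sat z sinβ cosβ]
γ' = 20.6 − 9.81 = 10.79 kN/m³
Numerator = 2.3 + 10.79·1.9·cos²25.6°·tan29.8° = 2.3 + 10.79·1.9·0.8133·0.5727 = 11.849 kPa
Denominator = 20.6·1.9·sin25.6°·cos25.6° = 20.6·1.9·0.4321·0.9018 = 15.252 kPa
FS = 11.849 / 15.252 = 0.777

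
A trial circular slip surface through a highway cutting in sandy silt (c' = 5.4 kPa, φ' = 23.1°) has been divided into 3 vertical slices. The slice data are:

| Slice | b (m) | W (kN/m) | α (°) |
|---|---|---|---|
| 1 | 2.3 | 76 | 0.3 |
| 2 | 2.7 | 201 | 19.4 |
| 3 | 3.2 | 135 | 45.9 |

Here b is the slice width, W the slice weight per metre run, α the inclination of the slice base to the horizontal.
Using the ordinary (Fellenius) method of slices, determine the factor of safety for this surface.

FS = 1.26

Ordinary method of slices: FS = Σ[c'·Δl_i + (W_i cosα_i)·tanφ'] / Σ W_i sinα_i, with Δl_i = b_i / cosα_i.
Slice 1: Δl = 2.3/cos0.3° = 2.300 m; N'_1 = 76·cos0.3° = 76.0; c'Δl = 12.42; W sinα = 0.4
Slice 2: Δl = 2.7/cos19.4° = 2.863 m; N'_2 = 201·cos19.4° = 189.6; c'Δl = 15.46; W sinα = 66.8
Slice 3: Δl = 3.2/cos45.9° = 4.598 m; N'_3 = 135·cos45.9° = 93.9; c'Δl = 24.83; W sinα = 96.9
Σc'Δl = 52.7 kN/m; ΣN' = 359.5 kN/m; ΣW sinα = 164.1 kN/m
Resisting = 52.7 + 359.5·tan23.1° = 52.7 + 153.4 = 206.1 kN/m
FS = 206.1 / 164.1 = 1.256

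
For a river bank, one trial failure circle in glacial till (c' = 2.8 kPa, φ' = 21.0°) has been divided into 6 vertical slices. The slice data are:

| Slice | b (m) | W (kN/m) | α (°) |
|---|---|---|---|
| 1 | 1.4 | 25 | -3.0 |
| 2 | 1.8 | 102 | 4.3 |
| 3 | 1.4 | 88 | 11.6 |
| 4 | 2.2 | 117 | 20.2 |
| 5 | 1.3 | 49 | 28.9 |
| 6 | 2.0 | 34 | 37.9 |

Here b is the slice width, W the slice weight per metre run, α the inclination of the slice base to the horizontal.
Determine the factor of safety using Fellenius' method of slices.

Ordinary method of slices: FS = Σ[c'·Δl_i + (W_i cosα_i)·tanφ'] / Σ W_i sinα_i, with Δl_i = b_i / cosα_i.
Slice 1: Δl = 1.4/cos(-3.0°) = 1.402 m; N'_1 = 25·cos(-3.0°) = 25.0; c'Δl = 3.93; W sinα = -1.3
Slice 2: Δl = 1.8/cos4.3° = 1.805 m; N'_2 = 102·cos4.3° = 101.7; c'Δl = 5.05; W sinα = 7.6
Slice 3: Δl = 1.4/cos11.6° = 1.429 m; N'_3 = 88·cos11.6° = 86.2; c'Δl = 4.00; W sinα = 17.7
Slice 4: Δl = 2.2/cos20.2° = 2.344 m; N'_4 = 117·cos20.2° = 109.8; c'Δl = 6.56; W sinα = 40.4
Slice 5: Δl = 1.3/cos28.9° = 1.485 m; N'_5 = 49·cos28.9° = 42.9; c'Δl = 4.16; W sinα = 23.7
Slice 6: Δl = 2.0/cos37.9° = 2.535 m; N'_6 = 34·cos37.9° = 26.8; c'Δl = 7.10; W sinα = 20.9
Σc'Δl = 30.8 kN/m; ΣN' = 392.4 kN/m; ΣW sinα = 109.0 kN/m
Resisting = 30.8 + 392.4·tan21.0° = 30.8 + 150.6 = 181.4 kN/m
FS = 181.4 / 109.0 = 1.665

FS = 1.66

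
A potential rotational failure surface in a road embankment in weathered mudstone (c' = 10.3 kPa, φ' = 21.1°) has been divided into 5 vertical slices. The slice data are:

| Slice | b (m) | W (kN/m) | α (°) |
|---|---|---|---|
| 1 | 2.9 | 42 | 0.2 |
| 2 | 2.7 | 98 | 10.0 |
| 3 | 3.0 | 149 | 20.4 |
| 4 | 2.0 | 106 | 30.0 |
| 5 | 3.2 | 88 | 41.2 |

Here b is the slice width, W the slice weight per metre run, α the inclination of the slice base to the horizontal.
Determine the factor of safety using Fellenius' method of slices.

Ordinary method of slices: FS = Σ[c'·Δl_i + (W_i cosα_i)·tanφ'] / Σ W_i sinα_i, with Δl_i = b_i / cosα_i.
Slice 1: Δl = 2.9/cos0.2° = 2.900 m; N'_1 = 42·cos0.2° = 42.0; c'Δl = 29.87; W sinα = 0.1
Slice 2: Δl = 2.7/cos10.0° = 2.742 m; N'_2 = 98·cos10.0° = 96.5; c'Δl = 28.24; W sinα = 17.0
Slice 3: Δl = 3.0/cos20.4° = 3.201 m; N'_3 = 149·cos20.4° = 139.7; c'Δl = 32.97; W sinα = 51.9
Slice 4: Δl = 2.0/cos30.0° = 2.309 m; N'_4 = 106·cos30.0° = 91.8; c'Δl = 23.79; W sinα = 53.0
Slice 5: Δl = 3.2/cos41.2° = 4.253 m; N'_5 = 88·cos41.2° = 66.2; c'Δl = 43.81; W sinα = 58.0
Σc'Δl = 158.7 kN/m; ΣN' = 436.2 kN/m; ΣW sinα = 180.1 kN/m
Resisting = 158.7 + 436.2·tan21.1° = 158.7 + 168.3 = 327.0 kN/m
FS = 327.0 / 180.1 = 1.816

FS = 1.82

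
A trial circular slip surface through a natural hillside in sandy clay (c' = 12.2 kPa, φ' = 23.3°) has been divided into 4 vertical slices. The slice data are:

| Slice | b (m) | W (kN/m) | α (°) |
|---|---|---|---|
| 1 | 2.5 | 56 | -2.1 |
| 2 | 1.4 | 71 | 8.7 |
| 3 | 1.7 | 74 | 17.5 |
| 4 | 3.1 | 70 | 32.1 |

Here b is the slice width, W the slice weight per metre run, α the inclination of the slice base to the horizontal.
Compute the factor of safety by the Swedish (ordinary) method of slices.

FS = 3.29

Ordinary method of slices: FS = Σ[c'·Δl_i + (W_i cosα_i)·tanφ'] / Σ W_i sinα_i, with Δl_i = b_i / cosα_i.
Slice 1: Δl = 2.5/cos(-2.1°) = 2.502 m; N'_1 = 56·cos(-2.1°) = 56.0; c'Δl = 30.52; W sinα = -2.1
Slice 2: Δl = 1.4/cos8.7° = 1.416 m; N'_2 = 71·cos8.7° = 70.2; c'Δl = 17.28; W sinα = 10.7
Slice 3: Δl = 1.7/cos17.5° = 1.782 m; N'_3 = 74·cos17.5° = 70.6; c'Δl = 21.75; W sinα = 22.3
Slice 4: Δl = 3.1/cos32.1° = 3.659 m; N'_4 = 70·cos32.1° = 59.3; c'Δl = 44.65; W sinα = 37.2
Σc'Δl = 114.2 kN/m; ΣN' = 256.0 kN/m; ΣW sinα = 68.1 kN/m
Resisting = 114.2 + 256.0·tan23.3° = 114.2 + 110.3 = 224.5 kN/m
FS = 224.5 / 68.1 = 3.294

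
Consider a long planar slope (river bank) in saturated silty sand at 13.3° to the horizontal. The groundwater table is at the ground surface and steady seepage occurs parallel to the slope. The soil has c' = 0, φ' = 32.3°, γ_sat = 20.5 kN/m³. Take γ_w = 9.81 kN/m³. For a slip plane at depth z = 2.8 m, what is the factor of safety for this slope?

FS = 1.39

With seepage parallel to the slope and the water table at the surface, the effective normal stress on the slip plane uses the buoyant unit weight γ' = γ_sat − γ_w while the driving shear stress uses γ_sat:
FS = [c' + γ' z cos²β tanφ'] / [γ_sat z sinβ cosβ]
(For c' = 0 this reduces to FS = (γ'/γ_sat)·tanφ'/tanβ.)
γ' = 20.5 − 9.81 = 10.69 kN/m³
Numerator = 0.0 + 10.69·2.8·cos²13.3°·tan32.3° = 0.0 + 10.69·2.8·0.9471·0.6322 = 17.921 kPa
Denominator = 20.5·2.8·sin13.3°·cos13.3° = 20.5·2.8·0.2300·0.9732 = 12.851 kPa
FS = 17.921 / 12.851 = 1.395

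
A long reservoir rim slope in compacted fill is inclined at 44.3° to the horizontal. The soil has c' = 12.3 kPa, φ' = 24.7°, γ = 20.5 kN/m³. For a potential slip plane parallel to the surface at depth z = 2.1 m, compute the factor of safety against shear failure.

FS = 1.04

For an infinite slope with a slip plane parallel to the surface (no pore pressure): FS = [c' + γz cos²β tanφ'] / [γz sinβ cosβ].
γz = 20.5·2.1 = 43.05 kN/m²
Numerator = 12.3 + 43.05·cos²44.3°·tan24.7° = 12.3 + 43.05·0.5122·0.4599 = 22.442 kPa
Denominator = 43.05·sin44.3°·cos44.3° = 43.05·0.6984·0.7157 = 21.519 kPa
FS = 22.442 / 21.519 = 1.043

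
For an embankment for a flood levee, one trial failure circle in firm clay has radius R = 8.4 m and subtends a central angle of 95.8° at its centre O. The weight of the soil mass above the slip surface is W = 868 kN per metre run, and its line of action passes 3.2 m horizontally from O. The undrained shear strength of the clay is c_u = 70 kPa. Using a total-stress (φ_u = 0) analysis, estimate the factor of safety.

FS = 2.97

Taking moments about the centre O, the resisting moment is provided by the undrained shear strength acting along the arc:
Arc length L_a = R·θ = 8.4·(95.8°·π/180) = 8.4·1.6720 = 14.05 m
M_R = c_u·L_a·R = 70·14.05·8.4 = 8258.5 kN·m/m
M_D = W·d = 868·3.2 = 2777.6 kN·m/m
FS = M_R / M_D = 8258.5 / 2777.6 = 2.973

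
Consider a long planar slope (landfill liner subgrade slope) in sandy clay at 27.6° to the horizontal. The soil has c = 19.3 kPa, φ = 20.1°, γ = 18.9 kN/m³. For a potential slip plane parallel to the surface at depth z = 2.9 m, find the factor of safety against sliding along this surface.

For an infinite slope with a slip plane parallel to the surface (no pore pressure): FS = [c + γz cos²β tanφ] / [γz sinβ cosβ].
γz = 18.9·2.9 = 54.81 kN/m²
Numerator = 19.3 + 54.81·cos²27.6°·tan20.1° = 19.3 + 54.81·0.7854·0.3659 = 35.052 kPa
Denominator = 54.81·sin27.6°·cos27.6° = 54.81·0.4633·0.8862 = 22.504 kPa
FS = 35.052 / 22.504 = 1.558

FS = 1.56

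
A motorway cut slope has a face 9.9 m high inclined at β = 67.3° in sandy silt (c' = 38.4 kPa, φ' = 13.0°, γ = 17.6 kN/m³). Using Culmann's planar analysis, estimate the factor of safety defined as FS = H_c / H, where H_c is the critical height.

H_c = (4c'/γ) · sinβ cosφ' / [1 − cos(β − φ')]
    = (4·38.4/17.6) · sin67.3°·cos13.0° / [1 − cos54.3°]
    = 8.727 · 0.8989 / 0.4165 = 18.84 m
FS = H_c / H = 18.84 / 9.9 = 1.903

FS = 1.90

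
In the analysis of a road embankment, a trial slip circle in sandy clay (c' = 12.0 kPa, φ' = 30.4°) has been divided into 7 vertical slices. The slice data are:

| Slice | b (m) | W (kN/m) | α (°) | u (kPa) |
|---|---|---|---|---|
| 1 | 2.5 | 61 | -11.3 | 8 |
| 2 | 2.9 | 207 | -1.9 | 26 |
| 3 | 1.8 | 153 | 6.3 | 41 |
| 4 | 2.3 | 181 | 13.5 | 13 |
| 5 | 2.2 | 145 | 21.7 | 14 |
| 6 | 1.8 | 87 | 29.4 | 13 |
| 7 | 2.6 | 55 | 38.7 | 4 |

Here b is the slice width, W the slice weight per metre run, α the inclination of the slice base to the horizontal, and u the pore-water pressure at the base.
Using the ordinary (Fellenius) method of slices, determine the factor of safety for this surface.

FS = 3.19

Ordinary method of slices: FS = Σ[c'·Δl_i + (W_i cosα_i − u_i·Δl_i)·tanφ'] / Σ W_i sinα_i, with Δl_i = b_i / cosα_i.
Slice 1: Δl = 2.5/cos(-11.3°) = 2.549 m; N'_1 = 61·cos(-11.3°) − 8·2.549 = 39.4; c'Δl = 30.59; W sinα = -12.0
Slice 2: Δl = 2.9/cos(-1.9°) = 2.902 m; N'_2 = 207·cos(-1.9°) − 26·2.902 = 131.4; c'Δl = 34.82; W sinα = -6.9
Slice 3: Δl = 1.8/cos6.3° = 1.811 m; N'_3 = 153·cos6.3° − 41·1.811 = 77.8; c'Δl = 21.73; W sinα = 16.8
Slice 4: Δl = 2.3/cos13.5° = 2.365 m; N'_4 = 181·cos13.5° − 13·2.365 = 145.2; c'Δl = 28.38; W sinα = 42.3
Slice 5: Δl = 2.2/cos21.7° = 2.368 m; N'_5 = 145·cos21.7° − 14·2.368 = 101.6; c'Δl = 28.41; W sinα = 53.6
Slice 6: Δl = 1.8/cos29.4° = 2.066 m; N'_6 = 87·cos29.4° − 13·2.066 = 48.9; c'Δl = 24.79; W sinα = 42.7
Slice 7: Δl = 2.6/cos38.7° = 3.331 m; N'_7 = 55·cos38.7° − 4·3.331 = 29.6; c'Δl = 39.98; W sinα = 34.4
Σc'Δl = 208.7 kN/m; ΣN' = 574.1 kN/m; ΣW sinα = 170.9 kN/m
Resisting = 208.7 + 574.1·tan30.4° = 208.7 + 336.8 = 545.5 kN/m
FS = 545.5 / 170.9 = 3.191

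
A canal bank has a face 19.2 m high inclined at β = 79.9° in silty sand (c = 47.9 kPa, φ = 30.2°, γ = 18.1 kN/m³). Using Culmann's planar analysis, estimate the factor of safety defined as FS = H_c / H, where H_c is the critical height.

FS = 1.33

H_c = (4c/γ) · sinβ cosφ / [1 − cos(β − φ)]
    = (4·47.9/18.1) · sin79.9°·cos30.2° / [1 − cos49.7°]
    = 10.586 · 0.8509 / 0.3532 = 25.50 m
FS = H_c / H = 25.50 / 19.2 = 1.328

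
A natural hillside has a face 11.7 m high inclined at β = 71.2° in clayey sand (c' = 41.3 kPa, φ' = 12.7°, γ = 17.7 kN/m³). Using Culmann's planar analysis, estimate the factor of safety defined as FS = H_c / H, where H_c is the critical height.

FS = 1.54

H_c = (4c'/γ) · sinβ cosφ' / [1 − cos(β − φ')]
    = (4·41.3/17.7) · sin71.2°·cos12.7° / [1 − cos58.5°]
    = 9.333 · 0.9235 / 0.4775 = 18.05 m
FS = H_c / H = 18.05 / 11.7 = 1.543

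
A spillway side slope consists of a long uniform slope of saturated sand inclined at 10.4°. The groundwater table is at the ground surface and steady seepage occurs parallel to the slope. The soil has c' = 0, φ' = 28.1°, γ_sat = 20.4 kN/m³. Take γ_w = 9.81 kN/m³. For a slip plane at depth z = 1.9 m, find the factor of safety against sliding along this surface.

FS = 1.51

With seepage parallel to the slope and the water table at the surface, the effective normal stress on the slip plane uses the buoyant unit weight γ' = γ_sat − γ_w while the driving shear stress uses γ_sat:
FS = [c' + γ' z cos²β tanφ'] / [γ_sat z sinβ cosβ]
(For c' = 0 this reduces to FS = (γ'/γ_sat)·tanφ'/tanβ.)
γ' = 20.4 − 9.81 = 10.59 kN/m³
Numerator = 0.0 + 10.59·1.9·cos²10.4°·tan28.1° = 0.0 + 10.59·1.9·0.9674·0.5340 = 10.394 kPa
Denominator = 20.4·1.9·sin10.4°·cos10.4° = 20.4·1.9·0.1805·0.9836 = 6.882 kPa
FS = 10.394 / 6.882 = 1.510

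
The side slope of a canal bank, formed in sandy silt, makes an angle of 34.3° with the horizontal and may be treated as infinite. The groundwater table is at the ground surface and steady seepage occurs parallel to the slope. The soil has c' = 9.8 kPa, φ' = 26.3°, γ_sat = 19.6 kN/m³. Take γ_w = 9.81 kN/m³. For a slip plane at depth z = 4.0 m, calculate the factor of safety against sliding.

With seepage parallel to the slope and the water table at the surface, the effective normal stress on the slip plane uses the buoyant unit weight γ' = γ_sat − γ_w while the driving shear stress uses γ_sat:
FS = [c' + γ' z cos²β tanφ'] / [γ_sat z sinβ cosβ]
γ' = 19.6 − 9.81 = 9.79 kN/m³
Numerator = 9.8 + 9.79·4.0·cos²34.3°·tan26.3° = 9.8 + 9.79·4.0·0.6824·0.4942 = 23.008 kPa
Denominator = 19.6·4.0·sin34.3°·cos34.3° = 19.6·4.0·0.5635·0.8261 = 36.497 kPa
FS = 23.008 / 36.497 = 0.630

FS = 0.63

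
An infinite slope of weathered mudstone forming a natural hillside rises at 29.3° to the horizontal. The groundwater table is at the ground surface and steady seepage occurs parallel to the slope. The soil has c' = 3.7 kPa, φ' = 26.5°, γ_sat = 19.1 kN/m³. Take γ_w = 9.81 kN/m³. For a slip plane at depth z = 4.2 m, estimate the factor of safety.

FS = 0.54

With seepage parallel to the slope and the water table at the surface, the effective normal stress on the slip plane uses the buoyant unit weight γ' = γ_sat − γ_w while the driving shear stress uses γ_sat:
FS = [c' + γ' z cos²β tanφ'] / [γ_sat z sinβ cosβ]
γ' = 19.1 − 9.81 = 9.29 kN/m³
Numerator = 3.7 + 9.29·4.2·cos²29.3°·tan26.5° = 3.7 + 9.29·4.2·0.7605·0.4986 = 18.495 kPa
Denominator = 19.1·4.2·sin29.3°·cos29.3° = 19.1·4.2·0.4894·0.8721 = 34.236 kPa
FS = 18.495 / 34.236 = 0.540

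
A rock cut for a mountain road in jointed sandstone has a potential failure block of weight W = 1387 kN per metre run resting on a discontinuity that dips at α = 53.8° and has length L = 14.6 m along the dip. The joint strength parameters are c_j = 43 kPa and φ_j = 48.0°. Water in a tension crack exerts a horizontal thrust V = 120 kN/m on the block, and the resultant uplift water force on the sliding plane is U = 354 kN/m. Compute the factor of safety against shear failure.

FS = 0.87

Resolving the block weight along and normal to the plane and applying the Mohr–Coulomb strength on the joint:
N' = W cosα − U − V sinα = 1387·cos53.8° − 354 − 120·sin53.8° = 368.3 kN/m
Driving force T = W sinα + V cosα = 1387·sin53.8° + 120·cos53.8° = 1190.1 kN/m
Resisting force R = c_j·L + N'·tanφ_j = 43·14.6 + 368.3·tan48.0° = 627.8 + 409.1 = 1036.9 kN/m
FS = R / T = 1036.9 / 1190.1 = 0.871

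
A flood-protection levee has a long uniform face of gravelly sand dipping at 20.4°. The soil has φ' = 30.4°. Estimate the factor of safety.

FS = 1.58

For a dry cohesionless infinite slope the factor of safety is FS = tanφ' / tanβ.
FS = tan30.4° / tan20.4° = 0.5867 / 0.3719 = 1.578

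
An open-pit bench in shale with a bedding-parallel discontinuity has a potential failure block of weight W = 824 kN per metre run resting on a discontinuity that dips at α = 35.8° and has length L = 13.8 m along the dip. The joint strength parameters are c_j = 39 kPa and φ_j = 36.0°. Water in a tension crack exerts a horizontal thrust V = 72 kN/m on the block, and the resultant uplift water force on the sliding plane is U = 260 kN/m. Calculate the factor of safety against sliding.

Resolving the block weight along and normal to the plane and applying the Mohr–Coulomb strength on the joint:
N' = W cosα − U − V sinα = 824·cos35.8° − 260 − 72·sin35.8° = 366.2 kN/m
Driving force T = W sinα + V cosα = 824·sin35.8° + 72·cos35.8° = 540.4 kN/m
Resisting force R = c_j·L + N'·tanφ_j = 39·13.8 + 366.2·tan36.0° = 538.2 + 266.1 = 804.3 kN/m
FS = R / T = 804.3 / 540.4 = 1.488

FS = 1.49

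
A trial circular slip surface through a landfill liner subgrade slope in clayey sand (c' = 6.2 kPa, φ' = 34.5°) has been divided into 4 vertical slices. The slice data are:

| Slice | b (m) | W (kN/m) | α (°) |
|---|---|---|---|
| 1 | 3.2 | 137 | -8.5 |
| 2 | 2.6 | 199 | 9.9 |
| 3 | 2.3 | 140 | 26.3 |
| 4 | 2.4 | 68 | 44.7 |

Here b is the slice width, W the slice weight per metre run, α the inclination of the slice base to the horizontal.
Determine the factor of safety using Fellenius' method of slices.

FS = 3.40

Ordinary method of slices: FS = Σ[c'·Δl_i + (W_i cosα_i)·tanφ'] / Σ W_i sinα_i, with Δl_i = b_i / cosα_i.
Slice 1: Δl = 3.2/cos(-8.5°) = 3.236 m; N'_1 = 137·cos(-8.5°) = 135.5; c'Δl = 20.06; W sinα = -20.2
Slice 2: Δl = 2.6/cos9.9° = 2.639 m; N'_2 = 199·cos9.9° = 196.0; c'Δl = 16.36; W sinα = 34.2
Slice 3: Δl = 2.3/cos26.3° = 2.566 m; N'_3 = 140·cos26.3° = 125.5; c'Δl = 15.91; W sinα = 62.0
Slice 4: Δl = 2.4/cos44.7° = 3.376 m; N'_4 = 68·cos44.7° = 48.3; c'Δl = 20.93; W sinα = 47.8
Σc'Δl = 73.3 kN/m; ΣN' = 505.4 kN/m; ΣW sinα = 123.8 kN/m
Resisting = 73.3 + 505.4·tan34.5° = 73.3 + 347.3 = 420.6 kN/m
FS = 420.6 / 123.8 = 3.397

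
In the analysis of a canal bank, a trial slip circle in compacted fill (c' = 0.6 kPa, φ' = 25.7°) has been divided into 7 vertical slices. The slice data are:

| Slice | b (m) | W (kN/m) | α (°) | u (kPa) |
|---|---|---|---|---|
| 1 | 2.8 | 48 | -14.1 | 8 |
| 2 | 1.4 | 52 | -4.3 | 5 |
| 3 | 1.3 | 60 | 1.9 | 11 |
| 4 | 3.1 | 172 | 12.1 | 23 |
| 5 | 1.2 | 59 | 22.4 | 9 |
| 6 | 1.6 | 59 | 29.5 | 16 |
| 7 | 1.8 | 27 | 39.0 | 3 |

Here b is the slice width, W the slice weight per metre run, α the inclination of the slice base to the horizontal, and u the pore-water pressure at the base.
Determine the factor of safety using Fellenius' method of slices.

FS = 1.62

Ordinary method of slices: FS = Σ[c'·Δl_i + (W_i cosα_i − u_i·Δl_i)·tanφ'] / Σ W_i sinα_i, with Δl_i = b_i / cosα_i.
Slice 1: Δl = 2.8/cos(-14.1°) = 2.887 m; N'_1 = 48·cos(-14.1°) − 8·2.887 = 23.5; c'Δl = 1.73; W sinα = -11.7
Slice 2: Δl = 1.4/cos(-4.3°) = 1.404 m; N'_2 = 52·cos(-4.3°) − 5·1.404 = 44.8; c'Δl = 0.84; W sinα = -3.9
Slice 3: Δl = 1.3/cos1.9° = 1.301 m; N'_3 = 60·cos1.9° − 11·1.301 = 45.7; c'Δl = 0.78; W sinα = 2.0
Slice 4: Δl = 3.1/cos12.1° = 3.170 m; N'_4 = 172·cos12.1° − 23·3.170 = 95.3; c'Δl = 1.90; W sinα = 36.1
Slice 5: Δl = 1.2/cos22.4° = 1.298 m; N'_5 = 59·cos22.4° − 9·1.298 = 42.9; c'Δl = 0.78; W sinα = 22.5
Slice 6: Δl = 1.6/cos29.5° = 1.838 m; N'_6 = 59·cos29.5° − 16·1.838 = 21.9; c'Δl = 1.10; W sinα = 29.1
Slice 7: Δl = 1.8/cos39.0° = 2.316 m; N'_7 = 27·cos39.0° − 3·2.316 = 14.0; c'Δl = 1.39; W sinα = 17.0
Σc'Δl = 8.5 kN/m; ΣN' = 288.0 kN/m; ΣW sinα = 91.0 kN/m
Resisting = 8.5 + 288.0·tan25.7° = 8.5 + 138.6 = 147.2 kN/m
FS = 147.2 / 91.0 = 1.617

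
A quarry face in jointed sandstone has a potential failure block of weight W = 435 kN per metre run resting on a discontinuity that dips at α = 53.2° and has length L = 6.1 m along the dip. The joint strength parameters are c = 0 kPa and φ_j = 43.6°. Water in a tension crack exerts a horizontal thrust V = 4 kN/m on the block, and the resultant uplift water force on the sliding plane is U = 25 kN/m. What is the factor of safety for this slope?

Resolving the block weight along and normal to the plane and applying the Mohr–Coulomb strength on the joint:
N' = W cosα − U − V sinα = 435·cos53.2° − 25 − 4·sin53.2° = 232.4 kN/m
Driving force T = W sinα + V cosα = 435·sin53.2° + 4·cos53.2° = 350.7 kN/m
Resisting force R = c·L + N'·tanφ_j = 0·6.1 + 232.4·tan43.6° = 0.0 + 221.3 = 221.3 kN/m
FS = R / T = 221.3 / 350.7 = 0.631

FS = 0.63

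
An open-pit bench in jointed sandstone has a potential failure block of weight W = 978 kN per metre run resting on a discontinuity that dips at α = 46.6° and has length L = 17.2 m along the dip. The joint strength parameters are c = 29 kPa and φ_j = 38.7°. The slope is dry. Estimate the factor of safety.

Resolving the block weight along and normal to the plane and applying the Mohr–Coulomb strength on the joint:
N' = W cosα = 978·cos46.6° = 672.0 kN/m
Driving force T = W sinα = 978·sin46.6° = 710.6 kN/m
Resisting force R = c·L + N'·tanφ_j = 29·17.2 + 672.0·tan38.7° = 498.8 + 538.4 = 1037.2 kN/m
FS = R / T = 1037.2 / 710.6 = 1.460

FS = 1.46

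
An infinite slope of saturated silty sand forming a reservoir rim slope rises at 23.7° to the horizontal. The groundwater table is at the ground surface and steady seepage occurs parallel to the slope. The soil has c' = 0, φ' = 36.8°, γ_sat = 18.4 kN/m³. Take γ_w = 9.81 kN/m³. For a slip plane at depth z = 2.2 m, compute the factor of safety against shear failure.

With seepage parallel to the slope and the water table at the surface, the effective normal stress on the slip plane uses the buoyant unit weight γ' = γ_sat − γ_w while the driving shear stress uses γ_sat:
FS = [c' + γ' z cos²β tanφ'] / [γ_sat z sinβ cosβ]
(For c' = 0 this reduces to FS = (γ'/γ_sat)·tanφ'/tanβ.)
γ' = 18.4 − 9.81 = 8.59 kN/m³
Numerator = 0.0 + 8.59·2.2·cos²23.7°·tan36.8° = 0.0 + 8.59·2.2·0.8384·0.7481 = 11.853 kPa
Denominator = 18.4·2.2·sin23.7°·cos23.7° = 18.4·2.2·0.4019·0.9157 = 14.899 kPa
FS = 11.853 / 14.899 = 0.796

FS = 0.80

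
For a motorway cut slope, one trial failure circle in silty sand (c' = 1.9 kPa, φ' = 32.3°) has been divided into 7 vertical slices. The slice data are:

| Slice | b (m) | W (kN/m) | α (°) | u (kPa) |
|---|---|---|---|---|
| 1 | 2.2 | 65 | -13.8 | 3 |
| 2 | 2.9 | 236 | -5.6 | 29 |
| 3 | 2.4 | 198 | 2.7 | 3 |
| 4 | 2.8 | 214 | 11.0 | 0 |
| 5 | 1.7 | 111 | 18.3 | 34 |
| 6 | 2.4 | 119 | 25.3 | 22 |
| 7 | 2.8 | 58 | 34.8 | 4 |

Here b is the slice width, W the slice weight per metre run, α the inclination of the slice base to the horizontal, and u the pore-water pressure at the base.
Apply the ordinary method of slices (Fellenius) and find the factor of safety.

Ordinary method of slices: FS = Σ[c'·Δl_i + (W_i cosα_i − u_i·Δl_i)·tanφ'] / Σ W_i sinα_i, with Δl_i = b_i / cosα_i.
Slice 1: Δl = 2.2/cos(-13.8°) = 2.265 m; N'_1 = 65·cos(-13.8°) − 3·2.265 = 56.3; c'Δl = 4.30; W sinα = -15.5
Slice 2: Δl = 2.9/cos(-5.6°) = 2.914 m; N'_2 = 236·cos(-5.6°) − 29·2.914 = 150.4; c'Δl = 5.54; W sinα = -23.0
Slice 3: Δl = 2.4/cos2.7° = 2.403 m; N'_3 = 198·cos2.7° − 3·2.403 = 190.6; c'Δl = 4.57; W sinα = 9.3
Slice 4: Δl = 2.8/cos11.0° = 2.852 m; N'_4 = 214·cos11.0° − 0·2.852 = 210.1; c'Δl = 5.42; W sinα = 40.8
Slice 5: Δl = 1.7/cos18.3° = 1.791 m; N'_5 = 111·cos18.3° − 34·1.791 = 44.5; c'Δl = 3.40; W sinα = 34.9
Slice 6: Δl = 2.4/cos25.3° = 2.655 m; N'_6 = 119·cos25.3° − 22·2.655 = 49.2; c'Δl = 5.04; W sinα = 50.9
Slice 7: Δl = 2.8/cos34.8° = 3.410 m; N'_7 = 58·cos34.8° − 4·3.410 = 34.0; c'Δl = 6.48; W sinα = 33.1
Σc'Δl = 34.7 kN/m; ΣN' = 735.0 kN/m; ΣW sinα = 130.4 kN/m
Resisting = 34.7 + 735.0·tan32.3° = 34.7 + 464.7 = 499.4 kN/m
FS = 499.4 / 130.4 = 3.829

FS = 3.83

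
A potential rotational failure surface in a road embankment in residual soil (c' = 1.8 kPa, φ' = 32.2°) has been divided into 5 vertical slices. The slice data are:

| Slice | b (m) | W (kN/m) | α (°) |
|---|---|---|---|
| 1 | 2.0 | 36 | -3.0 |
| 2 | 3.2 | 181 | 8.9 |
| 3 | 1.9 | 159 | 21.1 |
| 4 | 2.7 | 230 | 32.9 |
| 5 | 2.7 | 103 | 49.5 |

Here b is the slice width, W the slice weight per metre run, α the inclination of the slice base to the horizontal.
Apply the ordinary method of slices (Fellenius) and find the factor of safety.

FS = 1.46

Ordinary method of slices: FS = Σ[c'·Δl_i + (W_i cosα_i)·tanφ'] / Σ W_i sinα_i, with Δl_i = b_i / cosα_i.
Slice 1: Δl = 2.0/cos(-3.0°) = 2.003 m; N'_1 = 36·cos(-3.0°) = 36.0; c'Δl = 3.60; W sinα = -1.9
Slice 2: Δl = 3.2/cos8.9° = 3.239 m; N'_2 = 181·cos8.9° = 178.8; c'Δl = 5.83; W sinα = 28.0
Slice 3: Δl = 1.9/cos21.1° = 2.037 m; N'_3 = 159·cos21.1° = 148.3; c'Δl = 3.67; W sinα = 57.2
Slice 4: Δl = 2.7/cos32.9° = 3.216 m; N'_4 = 230·cos32.9° = 193.1; c'Δl = 5.79; W sinα = 124.9
Slice 5: Δl = 2.7/cos49.5° = 4.157 m; N'_5 = 103·cos49.5° = 66.9; c'Δl = 7.48; W sinα = 78.3
Σc'Δl = 26.4 kN/m; ΣN' = 623.1 kN/m; ΣW sinα = 286.6 kN/m
Resisting = 26.4 + 623.1·tan32.2° = 26.4 + 392.4 = 418.8 kN/m
FS = 418.8 / 286.6 = 1.461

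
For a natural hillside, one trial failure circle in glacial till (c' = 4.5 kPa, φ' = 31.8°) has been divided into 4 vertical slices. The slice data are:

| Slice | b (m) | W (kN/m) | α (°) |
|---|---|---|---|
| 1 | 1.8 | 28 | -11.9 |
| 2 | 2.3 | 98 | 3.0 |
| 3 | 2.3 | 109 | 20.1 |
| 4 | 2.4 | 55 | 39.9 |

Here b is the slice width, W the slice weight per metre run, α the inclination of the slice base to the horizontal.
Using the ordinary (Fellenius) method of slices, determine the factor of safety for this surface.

FS = 2.93

Ordinary method of slices: FS = Σ[c'·Δl_i + (W_i cosα_i)·tanφ'] / Σ W_i sinα_i, with Δl_i = b_i / cosα_i.
Slice 1: Δl = 1.8/cos(-11.9°) = 1.840 m; N'_1 = 28·cos(-11.9°) = 27.4; c'Δl = 8.28; W sinα = -5.8
Slice 2: Δl = 2.3/cos3.0° = 2.303 m; N'_2 = 98·cos3.0° = 97.9; c'Δl = 10.36; W sinα = 5.1
Slice 3: Δl = 2.3/cos20.1° = 2.449 m; N'_3 = 109·cos20.1° = 102.4; c'Δl = 11.02; W sinα = 37.5
Slice 4: Δl = 2.4/cos39.9° = 3.128 m; N'_4 = 55·cos39.9° = 42.2; c'Δl = 14.08; W sinα = 35.3
Σc'Δl = 43.7 kN/m; ΣN' = 269.8 kN/m; ΣW sinα = 72.1 kN/m
Resisting = 43.7 + 269.8·tan31.8° = 43.7 + 167.3 = 211.0 kN/m
FS = 211.0 / 72.1 = 2.927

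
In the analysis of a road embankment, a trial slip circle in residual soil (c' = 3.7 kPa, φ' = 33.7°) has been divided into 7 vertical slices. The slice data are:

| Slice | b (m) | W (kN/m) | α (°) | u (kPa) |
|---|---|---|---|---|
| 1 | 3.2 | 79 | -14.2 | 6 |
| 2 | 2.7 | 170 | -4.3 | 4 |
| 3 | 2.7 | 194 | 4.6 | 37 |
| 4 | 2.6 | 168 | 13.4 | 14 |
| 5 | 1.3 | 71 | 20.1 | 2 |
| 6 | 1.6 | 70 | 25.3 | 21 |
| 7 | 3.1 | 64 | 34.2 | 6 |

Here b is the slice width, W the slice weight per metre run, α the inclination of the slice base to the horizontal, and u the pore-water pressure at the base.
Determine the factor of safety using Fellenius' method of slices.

FS = 3.89

Ordinary method of slices: FS = Σ[c'·Δl_i + (W_i cosα_i − u_i·Δl_i)·tanφ'] / Σ W_i sinα_i, with Δl_i = b_i / cosα_i.
Slice 1: Δl = 3.2/cos(-14.2°) = 3.301 m; N'_1 = 79·cos(-14.2°) − 6·3.301 = 56.8; c'Δl = 12.21; W sinα = -19.4
Slice 2: Δl = 2.7/cos(-4.3°) = 2.708 m; N'_2 = 170·cos(-4.3°) − 4·2.708 = 158.7; c'Δl = 10.02; W sinα = -12.7
Slice 3: Δl = 2.7/cos4.6° = 2.709 m; N'_3 = 194·cos4.6° − 37·2.709 = 93.2; c'Δl = 10.02; W sinα = 15.6
Slice 4: Δl = 2.6/cos13.4° = 2.673 m; N'_4 = 168·cos13.4° − 14·2.673 = 126.0; c'Δl = 9.89; W sinα = 38.9
Slice 5: Δl = 1.3/cos20.1° = 1.384 m; N'_5 = 71·cos20.1° − 2·1.384 = 63.9; c'Δl = 5.12; W sinα = 24.4
Slice 6: Δl = 1.6/cos25.3° = 1.770 m; N'_6 = 70·cos25.3° − 21·1.770 = 26.1; c'Δl = 6.55; W sinα = 29.9
Slice 7: Δl = 3.1/cos34.2° = 3.748 m; N'_7 = 64·cos34.2° − 6·3.748 = 30.4; c'Δl = 13.87; W sinα = 36.0
Σc'Δl = 67.7 kN/m; ΣN' = 555.1 kN/m; ΣW sinα = 112.7 kN/m
Resisting = 67.7 + 555.1·tan33.7° = 67.7 + 370.2 = 437.9 kN/m
FS = 437.9 / 112.7 = 3.887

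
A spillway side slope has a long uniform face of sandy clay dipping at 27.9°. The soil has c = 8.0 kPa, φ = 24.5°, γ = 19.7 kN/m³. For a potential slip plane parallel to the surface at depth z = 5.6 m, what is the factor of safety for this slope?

For an infinite slope with a slip plane parallel to the surface (no pore pressure): FS = [c + γz cos²β tanφ] / [γz sinβ cosβ].
γz = 19.7·5.6 = 110.32 kN/m²
Numerator = 8.0 + 110.32·cos²27.9°·tan24.5° = 8.0 + 110.32·0.7810·0.4557 = 47.267 kPa
Denominator = 110.32·sin27.9°·cos27.9° = 110.32·0.4679·0.8838 = 45.622 kPa
FS = 47.267 / 45.622 = 1.036

FS = 1.04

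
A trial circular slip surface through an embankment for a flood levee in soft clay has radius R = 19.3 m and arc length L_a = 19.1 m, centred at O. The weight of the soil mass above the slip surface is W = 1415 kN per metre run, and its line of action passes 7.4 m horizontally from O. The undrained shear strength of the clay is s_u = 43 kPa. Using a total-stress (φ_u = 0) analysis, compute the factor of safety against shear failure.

Taking moments about the centre O, the resisting moment is provided by the undrained shear strength acting along the arc:
M_R = s_u·L_a·R = 43·19.10·19.3 = 15851.1 kN·m/m
M_D = W·d = 1415·7.4 = 10471.0 kN·m/m
FS = M_R / M_D = 15851.1 / 10471.0 = 1.514

FS = 1.51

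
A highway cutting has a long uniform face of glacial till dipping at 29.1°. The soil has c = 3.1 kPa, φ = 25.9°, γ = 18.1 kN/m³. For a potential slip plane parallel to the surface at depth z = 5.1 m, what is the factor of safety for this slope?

FS = 0.95

For an infinite slope with a slip plane parallel to the surface (no pore pressure): FS = [c + γz cos²β tanφ] / [γz sinβ cosβ].
γz = 18.1·5.1 = 92.31 kN/m²
Numerator = 3.1 + 92.31·cos²29.1°·tan25.9° = 3.1 + 92.31·0.7635·0.4856 = 37.322 kPa
Denominator = 92.31·sin29.1°·cos29.1° = 92.31·0.4863·0.8738 = 39.227 kPa
FS = 37.322 / 39.227 = 0.951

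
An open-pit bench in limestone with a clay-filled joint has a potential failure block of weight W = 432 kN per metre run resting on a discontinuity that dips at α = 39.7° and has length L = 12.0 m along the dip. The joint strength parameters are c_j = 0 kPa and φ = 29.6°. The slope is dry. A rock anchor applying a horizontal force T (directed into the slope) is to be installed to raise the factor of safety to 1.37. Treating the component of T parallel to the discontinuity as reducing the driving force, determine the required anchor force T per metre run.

Resolving forces along and normal to the sliding plane, with the horizontal anchor force T adding T·sinα to the effective normal force and T·cosα acting up the plane against the driving force:
FS = [c_jL + (W cosα + T sinα) tanφ] / [W sinα − T cosα]
Without the anchor: N' = 332.4 kN/m, driving T_d = 275.9 kN/m, resisting R = 0·12.0 + 332.4·tan29.6° = 188.8 kN/m, FS = 0.68.
Setting FS = 1.37 and solving for T:
1.37·(275.9 − T cos39.7°) = 188.8 + T sin39.7°·tan29.6°
T·(sin39.7°·tan29.6° + 1.37·cos39.7°) = 1.37·275.9 − 188.8
T·(0.6388·0.5681 + 1.37·0.7694) = 378.0 − 188.8 = 189.2
T·1.4169 = 189.2
T = 133.5 kN/m

T = 134 kN/m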